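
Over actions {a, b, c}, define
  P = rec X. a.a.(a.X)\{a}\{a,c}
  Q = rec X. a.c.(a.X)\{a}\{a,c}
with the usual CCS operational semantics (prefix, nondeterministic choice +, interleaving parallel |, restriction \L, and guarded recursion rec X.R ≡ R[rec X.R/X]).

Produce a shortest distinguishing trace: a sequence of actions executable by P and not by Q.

P's transition system — 3 states:
  u0 = rec X. a.a.(a.X)\{a}\{a,c} → =a=> u1
  u1 = a.(a.(rec X. a.a.(a.X)\{a}\{a,c}))\{a}\{a,c} → =a=> u2
  u2 = (a.(rec X. a.a.(a.X)\{a}\{a,c}))\{a}\{a,c} → ∅
Q's transition system — 3 states:
  v0 = rec X. a.c.(a.X)\{a}\{a,c} → =a=> v1
  v1 = c.(a.(rec X. a.c.(a.X)\{a}\{a,c}))\{a}\{a,c} → =c=> v2
  v2 = (a.(rec X. a.c.(a.X)\{a}\{a,c}))\{a}\{a,c} → ∅
Run σ = ⟨aa⟩ on P: start {u0}
  after a @ step 1: {u1}
  after a @ step 2: {u2}
  — P admits the full trace.
Run σ = ⟨aa⟩ on Q: start {v0}
  after a @ step 1: {v1}
  after a @ step 2: ∅ (Q stuck)

aa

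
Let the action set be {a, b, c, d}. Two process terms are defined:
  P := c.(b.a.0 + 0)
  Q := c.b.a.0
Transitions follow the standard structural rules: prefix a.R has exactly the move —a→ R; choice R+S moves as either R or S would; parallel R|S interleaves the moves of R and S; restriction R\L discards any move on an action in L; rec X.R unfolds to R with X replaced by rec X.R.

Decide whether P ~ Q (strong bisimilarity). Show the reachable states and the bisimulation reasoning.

P's transition system — 4 states:
  m0 = c.(b.a.0 + 0) has moves =c=> m1
  m1 = b.a.0 + 0 has moves =b=> m2
  m2 = a.0 has moves =a=> m3
  m3 = 0 has moves ·
Q's transition system — 4 states:
  n0 = c.b.a.0 has moves =c=> n1
  n1 = b.a.0 has moves =b=> n2
  n2 = a.0 has moves =a=> n3
  n3 = 0 has moves ·
Bisimilarity quotient blocks:
  B0 = {m0, n0}
  B1 = {m1, n1}
  B2 = {m2, n2}
  B3 = {m3, n3}
m0 ∈ B0, n0 ∈ B0 → same block

YES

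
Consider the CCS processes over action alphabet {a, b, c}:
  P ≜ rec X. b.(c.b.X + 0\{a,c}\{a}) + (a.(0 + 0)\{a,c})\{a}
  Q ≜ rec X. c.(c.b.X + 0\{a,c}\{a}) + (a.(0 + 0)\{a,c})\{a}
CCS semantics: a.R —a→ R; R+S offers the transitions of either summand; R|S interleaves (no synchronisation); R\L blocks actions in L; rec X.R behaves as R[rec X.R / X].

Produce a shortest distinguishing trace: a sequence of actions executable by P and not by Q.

b

Reachable graph of P (3 states):
  p0 = rec X. b.(c.b.X + 0\{a,c}\{a}) + (a.(0 + 0)\{a,c})\{a} → =b=> p1
  p1 = c.b.(rec X. b.(c.b.X + 0\{a,c}\{a}) + (a.(0 + 0)\{a,c})\{a}) + 0\{a,c}\{a} → =c=> p2
  p2 = b.(rec X. b.(c.b.X + 0\{a,c}\{a}) + (a.(0 + 0)\{a,c})\{a}) → =b=> p0
Reachable graph of Q (3 states):
  q0 = rec X. c.(c.b.X + 0\{a,c}\{a}) + (a.(0 + 0)\{a,c})\{a} → =c=> q1
  q1 = c.b.(rec X. c.(c.b.X + 0\{a,c}\{a}) + (a.(0 + 0)\{a,c})\{a}) + 0\{a,c}\{a} → =c=> q2
  q2 = b.(rec X. c.(c.b.X + 0\{a,c}\{a}) + (a.(0 + 0)\{a,c})\{a}) → =b=> q0
Run σ = ⟨b⟩ on P: start {p0}
  step 1 (b): {p1}
  ✓ P
Run σ = ⟨b⟩ on Q: start {q0}
  step 1 (b): no successor for Q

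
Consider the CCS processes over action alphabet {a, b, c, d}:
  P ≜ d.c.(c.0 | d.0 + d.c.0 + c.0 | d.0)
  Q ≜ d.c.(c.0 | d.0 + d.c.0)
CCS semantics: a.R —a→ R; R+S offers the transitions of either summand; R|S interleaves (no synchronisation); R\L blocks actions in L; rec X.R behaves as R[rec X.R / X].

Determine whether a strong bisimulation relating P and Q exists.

YES

LTS(P): 8 reachable states
  s0 = d.c.(c.0 | d.0 + d.c.0 + c.0 | d.0) :: -d-> s1
  s1 = c.(c.0 | d.0 + d.c.0 + c.0 | d.0) :: -c-> s2
  s2 = c.0 | d.0 + d.c.0 + c.0 | d.0 :: -c-> s3, -d-> s4, -d-> s5
  s3 = 0 | d.0 :: -d-> s6
  s4 = c.0 :: -c-> s7
  s5 = c.0 | 0 :: -c-> s6
  s6 = 0 | 0 :: ·
  s7 = 0 :: ·
LTS(Q): 8 reachable states
  t0 = d.c.(c.0 | d.0 + d.c.0) :: -d-> t1
  t1 = c.(c.0 | d.0 + d.c.0) :: -c-> t2
  t2 = c.0 | d.0 + d.c.0 :: -c-> t3, -d-> t4, -d-> t5
  t3 = 0 | d.0 :: -d-> t6
  t4 = c.0 :: -c-> t7
  t5 = c.0 | 0 :: -c-> t6
  t6 = 0 | 0 :: ·
  t7 = 0 :: ·
Coarsest stable partition (strong bisimilarity classes):
  B0 = {s0, t0}
  B1 = {s1, t1}
  B2 = {s2, t2}
  B3 = {s4, s5, t4, t5}
  B4 = {s6, s7, t6, t7}
  B5 = {s3, t3}
s0 ∈ B0, t0 ∈ B0 → same block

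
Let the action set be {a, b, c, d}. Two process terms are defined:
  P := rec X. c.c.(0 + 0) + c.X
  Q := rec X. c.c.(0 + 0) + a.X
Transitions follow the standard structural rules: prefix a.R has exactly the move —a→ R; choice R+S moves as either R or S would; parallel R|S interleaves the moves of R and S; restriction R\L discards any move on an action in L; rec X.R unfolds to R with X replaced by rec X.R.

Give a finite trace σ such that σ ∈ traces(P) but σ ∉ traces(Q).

Reachable graph of P (3 states):
  s0 = rec X. c.c.(0 + 0) + c.X has moves ··c··> s0, ··c··> s1
  s1 = c.(0 + 0) has moves ··c··> s2
  s2 = 0 + 0 has moves stopped
Reachable graph of Q (3 states):
  t0 = rec X. c.c.(0 + 0) + a.X has moves ··a··> t0, ··c··> t1
  t1 = c.(0 + 0) has moves ··c··> t2
  t2 = 0 + 0 has moves stopped
Executing ccc from P (initial set {s0}):
  step 1 (c): {s0, s1}
  step 2 (c): {s0, s1, s2}
  step 3 (c): {s0, s1, s2}
  — P admits the full trace.
Executing ccc from Q (initial set {t0}):
  step 1 (c): {t1}
  step 2 (c): {t2}
  step 3 (c): no successor for Q

ccc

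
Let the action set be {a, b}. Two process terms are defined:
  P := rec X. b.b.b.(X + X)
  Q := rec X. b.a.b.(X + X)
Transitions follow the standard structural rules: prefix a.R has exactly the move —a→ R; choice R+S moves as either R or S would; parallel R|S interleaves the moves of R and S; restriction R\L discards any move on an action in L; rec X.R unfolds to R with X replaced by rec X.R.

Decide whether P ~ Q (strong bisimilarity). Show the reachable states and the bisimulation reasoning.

NO

P's transition system — 4 states:
  u0 = rec X. b.b.b.(X + X) → —b→ u1
  u1 = b.b.((rec X. b.b.b.(X + X)) + (rec X. b.b.b.(X + X))) → —b→ u2
  u2 = b.((rec X. b.b.b.(X + X)) + (rec X. b.b.b.(X + X))) → —b→ u3
  u3 = (rec X. b.b.b.(X + X)) + (rec X. b.b.b.(X + X)) → —b→ u1
Q's transition system — 4 states:
  v0 = rec X. b.a.b.(X + X) → —b→ v1
  v1 = a.b.((rec X. b.a.b.(X + X)) + (rec X. b.a.b.(X + X))) → —a→ v2
  v2 = b.((rec X. b.a.b.(X + X)) + (rec X. b.a.b.(X + X))) → —b→ v3
  v3 = (rec X. b.a.b.(X + X)) + (rec X. b.a.b.(X + X)) → —b→ v1
Coarsest stable partition (strong bisimilarity classes):
  B0 = {u0, u1, u2, u3}
  B1 = {v0, v3}
  B2 = {v1}
  B3 = {v2}
u0 ∈ B0, v0 ∈ B1 → different blocks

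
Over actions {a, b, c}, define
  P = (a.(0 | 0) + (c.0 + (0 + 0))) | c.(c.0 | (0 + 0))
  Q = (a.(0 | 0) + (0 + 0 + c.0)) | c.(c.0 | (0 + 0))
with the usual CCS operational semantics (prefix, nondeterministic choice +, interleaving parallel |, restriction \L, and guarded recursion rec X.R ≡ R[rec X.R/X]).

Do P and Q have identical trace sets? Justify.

P's transition system — 9 states:
  s0 = (a.(0 | 0) + (c.0 + (0 + 0))) | c.(c.0 | (0 + 0)) → --a--▸ s1, --c--▸ s2, --c--▸ s3
  s1 = 0 | 0 | c.(c.0 | (0 + 0)) → --c--▸ s4
  s2 = (a.(0 | 0) + (c.0 + (0 + 0))) | (c.0 | (0 + 0)) → --a--▸ s4, --c--▸ s5, --c--▸ s6
  s3 = 0 | c.(c.0 | (0 + 0)) → --c--▸ s6
  s4 = 0 | 0 | (c.0 | (0 + 0)) → --c--▸ s7
  s5 = (a.(0 | 0) + (c.0 + (0 + 0))) | (0 | (0 + 0)) → --a--▸ s7, --c--▸ s8
  s6 = 0 | (c.0 | (0 + 0)) → --c--▸ s8
  s7 = 0 | 0 | (0 | (0 + 0)) → (no moves)
  s8 = 0 | (0 | (0 + 0)) → (no moves)
Q's transition system — 9 states:
  t0 = (a.(0 | 0) + (0 + 0 + c.0)) | c.(c.0 | (0 + 0)) → --a--▸ t1, --c--▸ t2, --c--▸ t3
  t1 = 0 | 0 | c.(c.0 | (0 + 0)) → --c--▸ t4
  t2 = (a.(0 | 0) + (0 + 0 + c.0)) | (c.0 | (0 + 0)) → --a--▸ t4, --c--▸ t5, --c--▸ t6
  t3 = 0 | c.(c.0 | (0 + 0)) → --c--▸ t6
  t4 = 0 | 0 | (c.0 | (0 + 0)) → --c--▸ t7
  t5 = (a.(0 | 0) + (0 + 0 + c.0)) | (0 | (0 + 0)) → --a--▸ t7, --c--▸ t8
  t6 = 0 | (c.0 | (0 + 0)) → --c--▸ t8
  t7 = 0 | 0 | (0 | (0 + 0)) → (no moves)
  t8 = 0 | (0 | (0 + 0)) → (no moves)
Partition-refinement fixed point:
  B0 = {s0, t0}
  B1 = {s2, t2}
  B2 = {s4, s6, t4, t6}
  B3 = {s7, s8, t7, t8}
  B4 = {s5, t5}
  B5 = {s1, s3, t1, t3}
s0 ∈ B0, t0 ∈ B0 → same block
Bisimilar ⇒ trace-equivalent.

YES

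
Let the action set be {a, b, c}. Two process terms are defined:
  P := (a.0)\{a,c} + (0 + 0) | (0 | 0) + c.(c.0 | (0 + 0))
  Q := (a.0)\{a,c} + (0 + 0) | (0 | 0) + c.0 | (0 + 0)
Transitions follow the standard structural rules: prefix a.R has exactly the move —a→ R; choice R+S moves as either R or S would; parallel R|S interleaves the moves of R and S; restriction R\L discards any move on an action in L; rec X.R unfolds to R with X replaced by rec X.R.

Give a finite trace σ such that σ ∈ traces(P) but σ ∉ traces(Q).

P's transition system — 3 states:
  p0 = (a.0)\{a,c} + (0 + 0) | (0 | 0) + c.(c.0 | (0 + 0)) has moves --c--▸ p1
  p1 = c.0 | (0 + 0) has moves --c--▸ p2
  p2 = 0 | (0 + 0) has moves (no moves)
Q's transition system — 2 states:
  q0 = (a.0)\{a,c} + (0 + 0) | (0 | 0) + c.0 | (0 + 0) has moves --c--▸ q1
  q1 = 0 | (0 + 0) has moves (no moves)
Executing cc from P (initial set {p0}):
  step 1 (c): {p1}
  step 2 (c): {p2}
  — P admits the full trace.
Executing cc from Q (initial set {q0}):
  step 1 (c): {q1}
  step 2 (c): no successor for Q

cc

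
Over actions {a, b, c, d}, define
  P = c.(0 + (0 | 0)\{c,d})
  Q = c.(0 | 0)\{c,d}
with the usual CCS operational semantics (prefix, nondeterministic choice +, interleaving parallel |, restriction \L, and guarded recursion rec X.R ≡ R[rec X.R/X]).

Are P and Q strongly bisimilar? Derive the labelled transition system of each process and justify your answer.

YES

P's transition system — 2 states:
  m0 = c.(0 + (0 | 0)\{c,d}) ⊢ —c→ m1
  m1 = 0 + (0 | 0)\{c,d} ⊢ ·
Q's transition system — 2 states:
  n0 = c.(0 | 0)\{c,d} ⊢ —c→ n1
  n1 = (0 | 0)\{c,d} ⊢ ·
Coarsest stable partition (strong bisimilarity classes):
  B0 = {m0, n0}
  B1 = {m1, n1}
m0 ∈ B0, n0 ∈ B0 → same block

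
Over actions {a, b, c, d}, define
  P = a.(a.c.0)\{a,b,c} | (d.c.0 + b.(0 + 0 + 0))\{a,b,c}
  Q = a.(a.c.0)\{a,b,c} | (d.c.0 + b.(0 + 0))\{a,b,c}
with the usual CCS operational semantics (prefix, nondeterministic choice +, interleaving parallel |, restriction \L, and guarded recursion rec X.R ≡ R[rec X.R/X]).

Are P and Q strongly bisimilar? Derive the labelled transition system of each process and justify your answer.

P ~ Q

Reachable graph of P (4 states):
  u0 = a.(a.c.0)\{a,b,c} | (d.c.0 + b.(0 + 0 + 0))\{a,b,c} | --a--▸ u1, --d--▸ u2
  u1 = (a.c.0)\{a,b,c} | (d.c.0 + b.(0 + 0 + 0))\{a,b,c} | --d--▸ u3
  u2 = a.(a.c.0)\{a,b,c} | (c.0)\{a,b,c} | --a--▸ u3
  u3 = (a.c.0)\{a,b,c} | (c.0)\{a,b,c} | deadlocked
Reachable graph of Q (4 states):
  v0 = a.(a.c.0)\{a,b,c} | (d.c.0 + b.(0 + 0))\{a,b,c} | --a--▸ v1, --d--▸ v2
  v1 = (a.c.0)\{a,b,c} | (d.c.0 + b.(0 + 0))\{a,b,c} | --d--▸ v3
  v2 = a.(a.c.0)\{a,b,c} | (c.0)\{a,b,c} | --a--▸ v3
  v3 = (a.c.0)\{a,b,c} | (c.0)\{a,b,c} | deadlocked
Partition-refinement fixed point:
  B0 = {u0, v0}
  B1 = {u1, v1}
  B2 = {u3, v3}
  B3 = {u2, v2}
u0 ∈ B0, v0 ∈ B0 → same block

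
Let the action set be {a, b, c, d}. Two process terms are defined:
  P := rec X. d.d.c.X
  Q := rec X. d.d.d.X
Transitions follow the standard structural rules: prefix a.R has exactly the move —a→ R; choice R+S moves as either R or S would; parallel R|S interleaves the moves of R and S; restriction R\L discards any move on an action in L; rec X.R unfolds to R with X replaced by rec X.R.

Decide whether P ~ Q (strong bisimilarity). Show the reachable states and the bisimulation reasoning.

NO

Reachable graph of P (3 states):
  m0 = rec X. d.d.c.X → ··d··> m1
  m1 = d.c.(rec X. d.d.c.X) → ··d··> m2
  m2 = c.(rec X. d.d.c.X) → ··c··> m0
Reachable graph of Q (3 states):
  n0 = rec X. d.d.d.X → ··d··> n1
  n1 = d.d.(rec X. d.d.d.X) → ··d··> n2
  n2 = d.(rec X. d.d.d.X) → ··d··> n0
Bisimilarity quotient blocks:
  B0 = {m0}
  B1 = {m1}
  B2 = {m2}
  B3 = {n0, n1, n2}
m0 ∈ B0, n0 ∈ B3 → different blocks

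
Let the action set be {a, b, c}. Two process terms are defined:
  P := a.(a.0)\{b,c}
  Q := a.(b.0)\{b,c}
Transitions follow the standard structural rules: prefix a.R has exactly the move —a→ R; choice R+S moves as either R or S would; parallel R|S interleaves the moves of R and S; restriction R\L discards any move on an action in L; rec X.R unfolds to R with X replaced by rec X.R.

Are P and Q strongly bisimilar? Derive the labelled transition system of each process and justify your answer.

NO

P's transition system — 3 states:
  s0 = a.(a.0)\{b,c} ⊢ --a--▸ s1
  s1 = (a.0)\{b,c} ⊢ --a--▸ s2
  s2 = 0\{b,c} ⊢ ·
Q's transition system — 2 states:
  t0 = a.(b.0)\{b,c} ⊢ --a--▸ t1
  t1 = (b.0)\{b,c} ⊢ ·
Bisimilarity quotient blocks:
  B0 = {s0}
  B1 = {s1, t0}
  B2 = {s2, t1}
s0 ∈ B0, t0 ∈ B1 → different blocks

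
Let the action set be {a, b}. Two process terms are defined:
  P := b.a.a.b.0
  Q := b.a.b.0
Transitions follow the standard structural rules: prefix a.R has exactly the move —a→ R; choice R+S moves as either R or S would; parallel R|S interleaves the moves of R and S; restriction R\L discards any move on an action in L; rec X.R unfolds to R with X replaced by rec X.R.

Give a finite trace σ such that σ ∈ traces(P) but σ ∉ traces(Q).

baa

P's transition system — 5 states:
  m0 = b.a.a.b.0 :: =b=> m1
  m1 = a.a.b.0 :: =a=> m2
  m2 = a.b.0 :: =a=> m3
  m3 = b.0 :: =b=> m4
  m4 = 0 :: ·
Q's transition system — 4 states:
  n0 = b.a.b.0 :: =b=> n1
  n1 = a.b.0 :: =a=> n2
  n2 = b.0 :: =b=> n3
  n3 = 0 :: ·
Executing baa from P (initial set {m0}):
  after b @ step 1: {m1}
  after a @ step 2: {m2}
  after a @ step 3: {m3}
  ✓ P
Executing baa from Q (initial set {n0}):
  after b @ step 1: {n1}
  after a @ step 2: {n2}
  after a @ step 3: ∅ (Q stuck)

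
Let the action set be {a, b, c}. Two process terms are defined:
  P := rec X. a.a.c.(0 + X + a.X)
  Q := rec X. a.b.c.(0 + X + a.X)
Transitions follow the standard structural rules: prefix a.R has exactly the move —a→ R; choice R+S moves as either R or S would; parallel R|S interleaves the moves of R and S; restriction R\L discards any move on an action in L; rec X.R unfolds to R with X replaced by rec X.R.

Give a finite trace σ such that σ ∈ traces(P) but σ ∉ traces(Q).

Reachable graph of P (4 states):
  s0 = rec X. a.a.c.(0 + X + a.X) | =a=> s1
  s1 = a.c.(0 + (rec X. a.a.c.(0 + X + a.X)) + a.(rec X. a.a.c.(0 + X + a.X))) | =a=> s2
  s2 = c.(0 + (rec X. a.a.c.(0 + X + a.X)) + a.(rec X. a.a.c.(0 + X + a.X))) | =c=> s3
  s3 = 0 + (rec X. a.a.c.(0 + X + a.X)) + a.(rec X. a.a.c.(0 + X + a.X)) | =a=> s0, =a=> s1
Reachable graph of Q (4 states):
  t0 = rec X. a.b.c.(0 + X + a.X) | =a=> t1
  t1 = b.c.(0 + (rec X. a.b.c.(0 + X + a.X)) + a.(rec X. a.b.c.(0 + X + a.X))) | =b=> t2
  t2 = c.(0 + (rec X. a.b.c.(0 + X + a.X)) + a.(rec X. a.b.c.(0 + X + a.X))) | =c=> t3
  t3 = 0 + (rec X. a.b.c.(0 + X + a.X)) + a.(rec X. a.b.c.(0 + X + a.X)) | =a=> t0, =a=> t1
Executing aa from P (initial set {s0}):
  step 1 (a): {s1}
  step 2 (a): {s2}
  P completes σ.
Executing aa from Q (initial set {t0}):
  step 1 (a): {t1}
  step 2 (a): ∅  — Q cannot continue

aa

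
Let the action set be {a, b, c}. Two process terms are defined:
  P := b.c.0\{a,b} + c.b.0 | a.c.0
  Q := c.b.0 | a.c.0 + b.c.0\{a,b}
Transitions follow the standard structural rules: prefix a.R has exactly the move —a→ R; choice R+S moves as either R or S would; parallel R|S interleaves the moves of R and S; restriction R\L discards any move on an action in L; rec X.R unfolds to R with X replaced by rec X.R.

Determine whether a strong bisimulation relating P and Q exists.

P's transition system — 11 states:
  m0 = b.c.0\{a,b} + c.b.0 | a.c.0 has moves —a→ m1, —b→ m2, —c→ m3
  m1 = c.b.0 | c.0 has moves —c→ m4, —c→ m5
  m2 = c.0\{a,b} has moves —c→ m6
  m3 = b.0 | a.c.0 has moves —a→ m4, —b→ m7
  m4 = b.0 | c.0 has moves —b→ m8, —c→ m9
  m5 = c.b.0 | 0 has moves —c→ m9
  m6 = 0\{a,b} has moves (no moves)
  m7 = 0 | a.c.0 has moves —a→ m8
  m8 = 0 | c.0 has moves —c→ m10
  m9 = b.0 | 0 has moves —b→ m10
  m10 = 0 | 0 has moves (no moves)
Q's transition system — 11 states:
  n0 = c.b.0 | a.c.0 + b.c.0\{a,b} has moves —a→ n1, —b→ n2, —c→ n3
  n1 = c.b.0 | c.0 has moves —c→ n4, —c→ n5
  n2 = c.0\{a,b} has moves —c→ n6
  n3 = b.0 | a.c.0 has moves —a→ n4, —b→ n7
  n4 = b.0 | c.0 has moves —b→ n8, —c→ n9
  n5 = c.b.0 | 0 has moves —c→ n9
  n6 = 0\{a,b} has moves (no moves)
  n7 = 0 | a.c.0 has moves —a→ n8
  n8 = 0 | c.0 has moves —c→ n10
  n9 = b.0 | 0 has moves —b→ n10
  n10 = 0 | 0 has moves (no moves)
Bisimilarity quotient blocks:
  B0 = {m0, n0}
  B1 = {m3, n3}
  B2 = {m4, n4}
  B3 = {m2, m8, n2, n8}
  B4 = {m10, m6, n10, n6}
  B5 = {m9, n9}
  B6 = {m7, n7}
  B7 = {m1, n1}
  B8 = {m5, n5}
m0 ∈ B0, n0 ∈ B0 → same block

P ~ Q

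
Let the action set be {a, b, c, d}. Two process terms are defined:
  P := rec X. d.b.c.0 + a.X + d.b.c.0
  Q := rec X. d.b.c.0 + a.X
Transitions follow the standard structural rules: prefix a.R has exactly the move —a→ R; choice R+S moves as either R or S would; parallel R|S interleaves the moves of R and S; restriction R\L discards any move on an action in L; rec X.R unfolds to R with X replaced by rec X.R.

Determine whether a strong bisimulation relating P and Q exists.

bisimilar

LTS(P): 4 reachable states
  p0 = rec X. d.b.c.0 + a.X + d.b.c.0 → —a→ p0, —d→ p1
  p1 = b.c.0 → —b→ p2
  p2 = c.0 → —c→ p3
  p3 = 0 → deadlocked
LTS(Q): 4 reachable states
  q0 = rec X. d.b.c.0 + a.X → —a→ q0, —d→ q1
  q1 = b.c.0 → —b→ q2
  q2 = c.0 → —c→ q3
  q3 = 0 → deadlocked
Bisimilarity quotient blocks:
  B0 = {p0, q0}
  B1 = {p1, q1}
  B2 = {p2, q2}
  B3 = {p3, q3}
p0 ∈ B0, q0 ∈ B0 → same block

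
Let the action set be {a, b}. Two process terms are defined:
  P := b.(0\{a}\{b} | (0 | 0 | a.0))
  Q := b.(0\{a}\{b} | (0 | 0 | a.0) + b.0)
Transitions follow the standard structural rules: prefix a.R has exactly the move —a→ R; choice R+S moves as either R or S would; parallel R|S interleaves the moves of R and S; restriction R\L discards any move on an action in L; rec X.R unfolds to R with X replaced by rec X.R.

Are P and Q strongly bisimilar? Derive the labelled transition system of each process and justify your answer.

Reachable graph of P (3 states):
  u0 = b.(0\{a}\{b} | (0 | 0 | a.0)) → --b--▸ u1
  u1 = 0\{a}\{b} | (0 | 0 | a.0) → --a--▸ u2
  u2 = 0\{a}\{b} | (0 | 0 | 0) → (no moves)
Reachable graph of Q (4 states):
  v0 = b.(0\{a}\{b} | (0 | 0 | a.0) + b.0) → --b--▸ v1
  v1 = 0\{a}\{b} | (0 | 0 | a.0) + b.0 → --a--▸ v2, --b--▸ v3
  v2 = 0\{a}\{b} | (0 | 0 | 0) → (no moves)
  v3 = 0 → (no moves)
Bisimilarity quotient blocks:
  B0 = {u0}
  B1 = {u1}
  B2 = {u2, v2, v3}
  B3 = {v0}
  B4 = {v1}
u0 ∈ B0, v0 ∈ B3 → different blocks

NO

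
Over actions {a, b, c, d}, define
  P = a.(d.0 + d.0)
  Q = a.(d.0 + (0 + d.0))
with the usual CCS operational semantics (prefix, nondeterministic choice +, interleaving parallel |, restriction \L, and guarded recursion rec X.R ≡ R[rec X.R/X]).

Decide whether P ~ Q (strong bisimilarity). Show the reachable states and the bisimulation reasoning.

Reachable graph of P (3 states):
  u0 = a.(d.0 + d.0) :: —a→ u1
  u1 = d.0 + d.0 :: —d→ u2
  u2 = 0 :: ∅
Reachable graph of Q (3 states):
  v0 = a.(d.0 + (0 + d.0)) :: —a→ v1
  v1 = d.0 + (0 + d.0) :: —d→ v2
  v2 = 0 :: ∅
Bisimilarity quotient blocks:
  B0 = {u0, v0}
  B1 = {u1, v1}
  B2 = {u2, v2}
u0 ∈ B0, v0 ∈ B0 → same block

bisimilar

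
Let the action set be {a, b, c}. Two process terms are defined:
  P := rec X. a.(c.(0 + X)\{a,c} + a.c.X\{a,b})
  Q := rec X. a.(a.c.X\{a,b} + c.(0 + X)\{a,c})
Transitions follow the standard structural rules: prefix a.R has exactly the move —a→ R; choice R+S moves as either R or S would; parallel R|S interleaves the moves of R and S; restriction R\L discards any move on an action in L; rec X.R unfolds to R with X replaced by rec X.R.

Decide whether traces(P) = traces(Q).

P's transition system — 5 states:
  u0 = rec X. a.(c.(0 + X)\{a,c} + a.c.X\{a,b}) | ··a··> u1
  u1 = c.(0 + (rec X. a.(c.(0 + X)\{a,c} + a.c.X\{a,b})))\{a,c} + a.c.(rec X. a.(c.(0 + X)\{a,c} + a.c.X\{a,b}))\{a,b} | ··a··> u2, ··c··> u3
  u2 = c.(rec X. a.(c.(0 + X)\{a,c} + a.c.X\{a,b}))\{a,b} | ··c··> u4
  u3 = (0 + (rec X. a.(c.(0 + X)\{a,c} + a.c.X\{a,b})))\{a,c} | ∅
  u4 = (rec X. a.(c.(0 + X)\{a,c} + a.c.X\{a,b}))\{a,b} | ∅
Q's transition system — 5 states:
  v0 = rec X. a.(a.c.X\{a,b} + c.(0 + X)\{a,c}) | ··a··> v1
  v1 = a.c.(rec X. a.(a.c.X\{a,b} + c.(0 + X)\{a,c}))\{a,b} + c.(0 + (rec X. a.(a.c.X\{a,b} + c.(0 + X)\{a,c})))\{a,c} | ··a··> v2, ··c··> v3
  v2 = c.(rec X. a.(a.c.X\{a,b} + c.(0 + X)\{a,c}))\{a,b} | ··c··> v4
  v3 = (0 + (rec X. a.(a.c.X\{a,b} + c.(0 + X)\{a,c})))\{a,c} | ∅
  v4 = (rec X. a.(a.c.X\{a,b} + c.(0 + X)\{a,c}))\{a,b} | ∅
Bisimilarity quotient blocks:
  B0 = {u0, v0}
  B1 = {u1, v1}
  B2 = {u3, u4, v3, v4}
  B3 = {u2, v2}
u0 ∈ B0, v0 ∈ B0 → same block
Bisimilar ⇒ trace-equivalent.

YES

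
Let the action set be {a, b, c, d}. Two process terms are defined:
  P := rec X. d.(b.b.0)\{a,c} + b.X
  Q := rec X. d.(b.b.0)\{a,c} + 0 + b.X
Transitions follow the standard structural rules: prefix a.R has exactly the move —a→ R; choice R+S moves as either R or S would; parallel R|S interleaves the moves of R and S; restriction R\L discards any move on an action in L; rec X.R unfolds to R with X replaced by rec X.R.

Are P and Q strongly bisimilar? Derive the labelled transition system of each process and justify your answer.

YES

Reachable graph of P (4 states):
  s0 = rec X. d.(b.b.0)\{a,c} + b.X :: --b--▸ s0, --d--▸ s1
  s1 = (b.b.0)\{a,c} :: --b--▸ s2
  s2 = (b.0)\{a,c} :: --b--▸ s3
  s3 = 0\{a,c} :: (no moves)
Reachable graph of Q (4 states):
  t0 = rec X. d.(b.b.0)\{a,c} + 0 + b.X :: --b--▸ t0, --d--▸ t1
  t1 = (b.b.0)\{a,c} :: --b--▸ t2
  t2 = (b.0)\{a,c} :: --b--▸ t3
  t3 = 0\{a,c} :: (no moves)
Bisimilarity quotient blocks:
  B0 = {s0, t0}
  B1 = {s1, t1}
  B2 = {s2, t2}
  B3 = {s3, t3}
s0 ∈ B0, t0 ∈ B0 → same block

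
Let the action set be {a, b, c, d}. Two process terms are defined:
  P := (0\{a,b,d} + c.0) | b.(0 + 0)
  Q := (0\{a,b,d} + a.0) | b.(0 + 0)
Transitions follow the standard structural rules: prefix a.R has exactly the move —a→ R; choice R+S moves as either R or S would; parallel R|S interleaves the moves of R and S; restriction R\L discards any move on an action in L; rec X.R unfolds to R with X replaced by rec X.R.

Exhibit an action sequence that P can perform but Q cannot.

c

LTS(P): 4 reachable states
  m0 = (0\{a,b,d} + c.0) | b.(0 + 0) → =b=> m1, =c=> m2
  m1 = (0\{a,b,d} + c.0) | (0 + 0) → =c=> m3
  m2 = 0 | b.(0 + 0) → =b=> m3
  m3 = 0 | (0 + 0) → ·
LTS(Q): 4 reachable states
  n0 = (0\{a,b,d} + a.0) | b.(0 + 0) → =a=> n1, =b=> n2
  n1 = 0 | b.(0 + 0) → =b=> n3
  n2 = (0\{a,b,d} + a.0) | (0 + 0) → =a=> n3
  n3 = 0 | (0 + 0) → ·
Trace ⟨c⟩ through P, begin at {m0}:
  [1] c ⇒ {m2}
  — P admits the full trace.
Trace ⟨c⟩ through Q, begin at {n0}:
  [1] c ⇒ ∅ (Q stuck)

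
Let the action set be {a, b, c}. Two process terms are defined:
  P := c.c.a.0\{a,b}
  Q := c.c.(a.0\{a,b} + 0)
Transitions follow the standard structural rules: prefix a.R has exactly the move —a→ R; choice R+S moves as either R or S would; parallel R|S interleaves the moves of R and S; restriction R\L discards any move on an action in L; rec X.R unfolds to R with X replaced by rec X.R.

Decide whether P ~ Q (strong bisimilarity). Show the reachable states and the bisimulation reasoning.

YES

LTS(P): 4 reachable states
  s0 = c.c.a.0\{a,b} ⊢ =c=> s1
  s1 = c.a.0\{a,b} ⊢ =c=> s2
  s2 = a.0\{a,b} ⊢ =a=> s3
  s3 = 0\{a,b} ⊢ ∅
LTS(Q): 4 reachable states
  t0 = c.c.(a.0\{a,b} + 0) ⊢ =c=> t1
  t1 = c.(a.0\{a,b} + 0) ⊢ =c=> t2
  t2 = a.0\{a,b} + 0 ⊢ =a=> t3
  t3 = 0\{a,b} ⊢ ∅
Bisimilarity quotient blocks:
  B0 = {s0, t0}
  B1 = {s1, t1}
  B2 = {s2, t2}
  B3 = {s3, t3}
s0 ∈ B0, t0 ∈ B0 → same block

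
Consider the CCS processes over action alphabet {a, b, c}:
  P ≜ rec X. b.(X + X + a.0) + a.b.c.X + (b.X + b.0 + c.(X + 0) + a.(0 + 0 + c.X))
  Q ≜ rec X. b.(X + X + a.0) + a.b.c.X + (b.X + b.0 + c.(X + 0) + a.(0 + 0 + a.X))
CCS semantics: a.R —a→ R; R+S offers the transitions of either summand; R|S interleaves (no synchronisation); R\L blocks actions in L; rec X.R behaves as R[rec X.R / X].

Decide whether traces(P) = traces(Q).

P's transition system — 7 states:
  u0 = rec X. b.(X + X + a.0) + a.b.c.X + (b.X + b.0 + c.(X + 0) + a.(0 + 0 + c.X)) ⊢ -a-> u1, -a-> u2, -b-> u0, -b-> u3, -b-> u4, -c-> u5
  u1 = 0 + 0 + c.(rec X. b.(X + X + a.0) + a.b.c.X + (b.X + b.0 + c.(X + 0) + a.(0 + 0 + c.X))) ⊢ -c-> u0
  u2 = b.c.(rec X. b.(X + X + a.0) + a.b.c.X + (b.X + b.0 + c.(X + 0) + a.(0 + 0 + c.X))) ⊢ -b-> u6
  u3 = (rec X. b.(X + X + a.0) + a.b.c.X + (b.X + b.0 + c.(X + 0) + a.(0 + 0 + c.X))) + (rec X. b.(X + X + a.0) + a.b.c.X + (b.X + b.0 + c.(X + 0) + a.(0 + 0 + c.X))) + a.0 ⊢ -a-> u1, -a-> u2, -a-> u4, -b-> u0, -b-> u3, -b-> u4, -c-> u5
  u4 = 0 ⊢ ·
  u5 = (rec X. b.(X + X + a.0) + a.b.c.X + (b.X + b.0 + c.(X + 0) + a.(0 + 0 + c.X))) + 0 ⊢ -a-> u1, -a-> u2, -b-> u0, -b-> u3, -b-> u4, -c-> u5
  u6 = c.(rec X. b.(X + X + a.0) + a.b.c.X + (b.X + b.0 + c.(X + 0) + a.(0 + 0 + c.X))) ⊢ -c-> u0
Q's transition system — 7 states:
  v0 = rec X. b.(X + X + a.0) + a.b.c.X + (b.X + b.0 + c.(X + 0) + a.(0 + 0 + a.X)) ⊢ -a-> v1, -a-> v2, -b-> v0, -b-> v3, -b-> v4, -c-> v5
  v1 = 0 + 0 + a.(rec X. b.(X + X + a.0) + a.b.c.X + (b.X + b.0 + c.(X + 0) + a.(0 + 0 + a.X))) ⊢ -a-> v0
  v2 = b.c.(rec X. b.(X + X + a.0) + a.b.c.X + (b.X + b.0 + c.(X + 0) + a.(0 + 0 + a.X))) ⊢ -b-> v6
  v3 = (rec X. b.(X + X + a.0) + a.b.c.X + (b.X + b.0 + c.(X + 0) + a.(0 + 0 + a.X))) + (rec X. b.(X + X + a.0) + a.b.c.X + (b.X + b.0 + c.(X + 0) + a.(0 + 0 + a.X))) + a.0 ⊢ -a-> v1, -a-> v2, -a-> v4, -b-> v0, -b-> v3, -b-> v4, -c-> v5
  v4 = 0 ⊢ ·
  v5 = (rec X. b.(X + X + a.0) + a.b.c.X + (b.X + b.0 + c.(X + 0) + a.(0 + 0 + a.X))) + 0 ⊢ -a-> v1, -a-> v2, -b-> v0, -b-> v3, -b-> v4, -c-> v5
  v6 = c.(rec X. b.(X + X + a.0) + a.b.c.X + (b.X + b.0 + c.(X + 0) + a.(0 + 0 + a.X))) ⊢ -c-> v0
Executing ac from P (initial set {u0}):
  step 1 (a): {u1, u2}
  step 2 (c): {u0}
  ✓ P
Executing ac from Q (initial set {v0}):
  step 1 (a): {v1, v2}
  step 2 (c): no successor for Q

trace-distinct — witness ⟨ac⟩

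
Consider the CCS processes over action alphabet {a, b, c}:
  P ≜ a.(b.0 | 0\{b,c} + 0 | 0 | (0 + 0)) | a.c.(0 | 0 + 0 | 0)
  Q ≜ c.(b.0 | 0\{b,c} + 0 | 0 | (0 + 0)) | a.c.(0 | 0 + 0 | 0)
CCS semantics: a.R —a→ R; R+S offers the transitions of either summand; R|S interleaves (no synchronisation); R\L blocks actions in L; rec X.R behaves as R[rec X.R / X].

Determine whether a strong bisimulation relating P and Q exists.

not bisimilar

LTS(P): 9 reachable states
  p0 = a.(b.0 | 0\{b,c} + 0 | 0 | (0 + 0)) | a.c.(0 | 0 + 0 | 0) | =a=> p1, =a=> p2
  p1 = (b.0 | 0\{b,c} + 0 | 0 | (0 + 0)) | a.c.(0 | 0 + 0 | 0) | =a=> p3, =b=> p4
  p2 = a.(b.0 | 0\{b,c} + 0 | 0 | (0 + 0)) | c.(0 | 0 + 0 | 0) | =a=> p3, =c=> p5
  p3 = (b.0 | 0\{b,c} + 0 | 0 | (0 + 0)) | c.(0 | 0 + 0 | 0) | =b=> p6, =c=> p7
  p4 = 0 | 0\{b,c} | a.c.(0 | 0 + 0 | 0) | =a=> p6
  p5 = a.(b.0 | 0\{b,c} + 0 | 0 | (0 + 0)) | (0 | 0 + 0 | 0) | =a=> p7
  p6 = 0 | 0\{b,c} | c.(0 | 0 + 0 | 0) | =c=> p8
  p7 = (b.0 | 0\{b,c} + 0 | 0 | (0 + 0)) | (0 | 0 + 0 | 0) | =b=> p8
  p8 = 0 | 0\{b,c} | (0 | 0 + 0 | 0) | deadlocked
LTS(Q): 9 reachable states
  q0 = c.(b.0 | 0\{b,c} + 0 | 0 | (0 + 0)) | a.c.(0 | 0 + 0 | 0) | =a=> q1, =c=> q2
  q1 = c.(b.0 | 0\{b,c} + 0 | 0 | (0 + 0)) | c.(0 | 0 + 0 | 0) | =c=> q3, =c=> q4
  q2 = (b.0 | 0\{b,c} + 0 | 0 | (0 + 0)) | a.c.(0 | 0 + 0 | 0) | =a=> q3, =b=> q5
  q3 = (b.0 | 0\{b,c} + 0 | 0 | (0 + 0)) | c.(0 | 0 + 0 | 0) | =b=> q6, =c=> q7
  q4 = c.(b.0 | 0\{b,c} + 0 | 0 | (0 + 0)) | (0 | 0 + 0 | 0) | =c=> q7
  q5 = 0 | 0\{b,c} | a.c.(0 | 0 + 0 | 0) | =a=> q6
  q6 = 0 | 0\{b,c} | c.(0 | 0 + 0 | 0) | =c=> q8
  q7 = (b.0 | 0\{b,c} + 0 | 0 | (0 + 0)) | (0 | 0 + 0 | 0) | =b=> q8
  q8 = 0 | 0\{b,c} | (0 | 0 + 0 | 0) | deadlocked
Bisimilarity quotient blocks:
  B0 = {p0}
  B1 = {p2}
  B2 = {p5}
  B3 = {p7, q7}
  B4 = {p8, q8}
  B5 = {p3, q3}
  B6 = {p6, q6}
  B7 = {p1, q2}
  B8 = {p4, q5}
  B9 = {q0}
  B10 = {q1}
  B11 = {q4}
p0 ∈ B0, q0 ∈ B9 → different blocks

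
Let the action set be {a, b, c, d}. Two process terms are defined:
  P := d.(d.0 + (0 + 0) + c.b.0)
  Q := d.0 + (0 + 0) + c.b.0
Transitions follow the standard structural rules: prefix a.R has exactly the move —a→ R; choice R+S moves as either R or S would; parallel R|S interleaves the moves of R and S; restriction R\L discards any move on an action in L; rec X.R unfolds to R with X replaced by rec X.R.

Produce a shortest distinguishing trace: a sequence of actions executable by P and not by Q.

P's transition system — 4 states:
  u0 = d.(d.0 + (0 + 0) + c.b.0) has moves ··d··> u1
  u1 = d.0 + (0 + 0) + c.b.0 has moves ··c··> u2, ··d··> u3
  u2 = b.0 has moves ··b··> u3
  u3 = 0 has moves stopped
Q's transition system — 3 states:
  v0 = d.0 + (0 + 0) + c.b.0 has moves ··c··> v1, ··d··> v2
  v1 = b.0 has moves ··b··> v2
  v2 = 0 has moves stopped
Trace ⟨dc⟩ through P, begin at {u0}:
  after d @ step 1: {u1}
  after c @ step 2: {u2}
  ✓ P
Trace ⟨dc⟩ through Q, begin at {v0}:
  after d @ step 1: {v2}
  after c @ step 2: no successor for Q

dc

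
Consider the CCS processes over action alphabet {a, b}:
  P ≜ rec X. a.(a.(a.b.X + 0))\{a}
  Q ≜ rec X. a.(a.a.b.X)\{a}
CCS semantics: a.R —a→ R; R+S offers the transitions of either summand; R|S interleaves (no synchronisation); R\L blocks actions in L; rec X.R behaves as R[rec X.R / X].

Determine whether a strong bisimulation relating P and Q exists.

P ~ Q

P's transition system — 2 states:
  u0 = rec X. a.(a.(a.b.X + 0))\{a} has moves —a→ u1
  u1 = (a.(a.b.(rec X. a.(a.(a.b.X + 0))\{a}) + 0))\{a} has moves deadlocked
Q's transition system — 2 states:
  v0 = rec X. a.(a.a.b.X)\{a} has moves —a→ v1
  v1 = (a.a.b.(rec X. a.(a.a.b.X)\{a}))\{a} has moves deadlocked
Partition-refinement fixed point:
  B0 = {u0, v0}
  B1 = {u1, v1}
u0 ∈ B0, v0 ∈ B0 → same block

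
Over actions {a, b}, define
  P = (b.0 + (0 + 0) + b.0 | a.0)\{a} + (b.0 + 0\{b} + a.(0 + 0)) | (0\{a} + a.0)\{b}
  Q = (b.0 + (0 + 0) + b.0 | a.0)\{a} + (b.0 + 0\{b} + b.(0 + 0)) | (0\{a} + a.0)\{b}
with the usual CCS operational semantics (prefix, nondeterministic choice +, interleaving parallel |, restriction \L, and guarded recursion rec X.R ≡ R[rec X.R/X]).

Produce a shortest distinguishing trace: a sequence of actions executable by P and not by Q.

P's transition system — 8 states:
  m0 = (b.0 + (0 + 0) + b.0 | a.0)\{a} + (b.0 + 0\{b} + a.(0 + 0)) | (0\{a} + a.0)\{b} | =a=> m1, =a=> m2, =b=> m3, =b=> m4, =b=> m5
  m1 = (0 + 0) | (0\{a} + a.0)\{b} | =a=> m6
  m2 = (b.0 + 0\{b} + a.(0 + 0)) | 0\{b} | =a=> m6, =b=> m7
  m3 = (0 | a.0)\{a} | stopped
  m4 = 0 | (0\{a} + a.0)\{b} | =a=> m7
  m5 = 0\{a} | stopped
  m6 = (0 + 0) | 0\{b} | stopped
  m7 = 0 | 0\{b} | stopped
Q's transition system — 8 states:
  n0 = (b.0 + (0 + 0) + b.0 | a.0)\{a} + (b.0 + 0\{b} + b.(0 + 0)) | (0\{a} + a.0)\{b} | =a=> n1, =b=> n2, =b=> n3, =b=> n4, =b=> n5
  n1 = (b.0 + 0\{b} + b.(0 + 0)) | 0\{b} | =b=> n6, =b=> n7
  n2 = (0 + 0) | (0\{a} + a.0)\{b} | =a=> n6
  n3 = (0 | a.0)\{a} | stopped
  n4 = 0 | (0\{a} + a.0)\{b} | =a=> n7
  n5 = 0\{a} | stopped
  n6 = (0 + 0) | 0\{b} | stopped
  n7 = 0 | 0\{b} | stopped
Executing aa from P (initial set {m0}):
  step 1 (a): {m1, m2}
  step 2 (a): {m6}
  P completes σ.
Executing aa from Q (initial set {n0}):
  step 1 (a): {n1}
  step 2 (a): ∅ (Q stuck)

aa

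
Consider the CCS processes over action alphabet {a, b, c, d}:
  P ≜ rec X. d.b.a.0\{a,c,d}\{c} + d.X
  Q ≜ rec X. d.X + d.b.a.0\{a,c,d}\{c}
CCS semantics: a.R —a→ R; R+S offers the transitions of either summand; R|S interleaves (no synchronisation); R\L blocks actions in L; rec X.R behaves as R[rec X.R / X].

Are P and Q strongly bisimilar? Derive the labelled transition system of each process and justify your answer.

LTS(P): 4 reachable states
  p0 = rec X. d.b.a.0\{a,c,d}\{c} + d.X :: =d=> p0, =d=> p1
  p1 = b.a.0\{a,c,d}\{c} :: =b=> p2
  p2 = a.0\{a,c,d}\{c} :: =a=> p3
  p3 = 0\{a,c,d}\{c} :: ·
LTS(Q): 4 reachable states
  q0 = rec X. d.X + d.b.a.0\{a,c,d}\{c} :: =d=> q0, =d=> q1
  q1 = b.a.0\{a,c,d}\{c} :: =b=> q2
  q2 = a.0\{a,c,d}\{c} :: =a=> q3
  q3 = 0\{a,c,d}\{c} :: ·
Bisimilarity quotient blocks:
  B0 = {p0, q0}
  B1 = {p1, q1}
  B2 = {p2, q2}
  B3 = {p3, q3}
p0 ∈ B0, q0 ∈ B0 → same block

P ~ Q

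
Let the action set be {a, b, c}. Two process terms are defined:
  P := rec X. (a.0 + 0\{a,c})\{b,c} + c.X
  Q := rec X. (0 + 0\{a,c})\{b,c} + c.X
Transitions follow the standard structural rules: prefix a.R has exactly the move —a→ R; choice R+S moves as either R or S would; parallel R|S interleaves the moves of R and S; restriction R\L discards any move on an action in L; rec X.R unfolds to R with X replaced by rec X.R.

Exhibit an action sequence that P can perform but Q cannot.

P's transition system — 2 states:
  m0 = rec X. (a.0 + 0\{a,c})\{b,c} + c.X ⊢ ··a··> m1, ··c··> m0
  m1 = 0\{b,c} ⊢ ∅
Q's transition system — 1 states:
  n0 = rec X. (0 + 0\{a,c})\{b,c} + c.X ⊢ ··c··> n0
Trace ⟨a⟩ through P, begin at {m0}:
  [1] a ⇒ {m1}
  — P admits the full trace.
Trace ⟨a⟩ through Q, begin at {n0}:
  [1] a ⇒ no successor for Q

a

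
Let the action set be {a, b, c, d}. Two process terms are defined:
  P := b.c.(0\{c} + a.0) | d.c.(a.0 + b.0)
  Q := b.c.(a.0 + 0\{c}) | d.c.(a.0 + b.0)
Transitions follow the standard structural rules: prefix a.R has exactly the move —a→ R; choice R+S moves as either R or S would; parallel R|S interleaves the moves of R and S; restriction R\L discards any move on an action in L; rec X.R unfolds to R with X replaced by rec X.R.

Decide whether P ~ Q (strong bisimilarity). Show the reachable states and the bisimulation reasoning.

YES

Reachable graph of P (16 states):
  m0 = b.c.(0\{c} + a.0) | d.c.(a.0 + b.0) | —b→ m1, —d→ m2
  m1 = c.(0\{c} + a.0) | d.c.(a.0 + b.0) | —c→ m3, —d→ m4
  m2 = b.c.(0\{c} + a.0) | c.(a.0 + b.0) | —b→ m4, —c→ m5
  m3 = (0\{c} + a.0) | d.c.(a.0 + b.0) | —a→ m6, —d→ m7
  m4 = c.(0\{c} + a.0) | c.(a.0 + b.0) | —c→ m7, —c→ m8
  m5 = b.c.(0\{c} + a.0) | (a.0 + b.0) | —a→ m9, —b→ m8, —b→ m9
  m6 = 0 | d.c.(a.0 + b.0) | —d→ m10
  m7 = (0\{c} + a.0) | c.(a.0 + b.0) | —a→ m10, —c→ m11
  m8 = c.(0\{c} + a.0) | (a.0 + b.0) | —a→ m12, —b→ m12, —c→ m11
  m9 = b.c.(0\{c} + a.0) | 0 | —b→ m12
  m10 = 0 | c.(a.0 + b.0) | —c→ m13
  m11 = (0\{c} + a.0) | (a.0 + b.0) | —a→ m13, —a→ m14, —b→ m14
  m12 = c.(0\{c} + a.0) | 0 | —c→ m14
  m13 = 0 | (a.0 + b.0) | —a→ m15, —b→ m15
  m14 = (0\{c} + a.0) | 0 | —a→ m15
  m15 = 0 | 0 | stopped
Reachable graph of Q (16 states):
  n0 = b.c.(a.0 + 0\{c}) | d.c.(a.0 + b.0) | —b→ n1, —d→ n2
  n1 = c.(a.0 + 0\{c}) | d.c.(a.0 + b.0) | —c→ n3, —d→ n4
  n2 = b.c.(a.0 + 0\{c}) | c.(a.0 + b.0) | —b→ n4, —c→ n5
  n3 = (a.0 + 0\{c}) | d.c.(a.0 + b.0) | —a→ n6, —d→ n7
  n4 = c.(a.0 + 0\{c}) | c.(a.0 + b.0) | —c→ n7, —c→ n8
  n5 = b.c.(a.0 + 0\{c}) | (a.0 + b.0) | —a→ n9, —b→ n8, —b→ n9
  n6 = 0 | d.c.(a.0 + b.0) | —d→ n10
  n7 = (a.0 + 0\{c}) | c.(a.0 + b.0) | —a→ n10, —c→ n11
  n8 = c.(a.0 + 0\{c}) | (a.0 + b.0) | —a→ n12, —b→ n12, —c→ n11
  n9 = b.c.(a.0 + 0\{c}) | 0 | —b→ n12
  n10 = 0 | c.(a.0 + b.0) | —c→ n13
  n11 = (a.0 + 0\{c}) | (a.0 + b.0) | —a→ n13, —a→ n14, —b→ n14
  n12 = c.(a.0 + 0\{c}) | 0 | —c→ n14
  n13 = 0 | (a.0 + b.0) | —a→ n15, —b→ n15
  n14 = (a.0 + 0\{c}) | 0 | —a→ n15
  n15 = 0 | 0 | stopped
Partition-refinement fixed point:
  B0 = {m0, n0}
  B1 = {m2, n2}
  B2 = {m5, n5}
  B3 = {m9, n9}
  B4 = {m12, n12}
  B5 = {m14, n14}
  B6 = {m15, n15}
  B7 = {m8, n8}
  B8 = {m11, n11}
  B9 = {m13, n13}
  B10 = {m4, n4}
  B11 = {m7, n7}
  B12 = {m10, n10}
  B13 = {m1, n1}
  B14 = {m3, n3}
  B15 = {m6, n6}
m0 ∈ B0, n0 ∈ B0 → same block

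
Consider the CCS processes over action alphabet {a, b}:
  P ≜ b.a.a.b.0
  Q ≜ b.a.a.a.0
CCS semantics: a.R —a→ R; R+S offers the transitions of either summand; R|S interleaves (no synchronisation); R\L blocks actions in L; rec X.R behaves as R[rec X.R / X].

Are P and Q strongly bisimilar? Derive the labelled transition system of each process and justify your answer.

LTS(P): 5 reachable states
  s0 = b.a.a.b.0 ⊢ =b=> s1
  s1 = a.a.b.0 ⊢ =a=> s2
  s2 = a.b.0 ⊢ =a=> s3
  s3 = b.0 ⊢ =b=> s4
  s4 = 0 ⊢ stopped
LTS(Q): 5 reachable states
  t0 = b.a.a.a.0 ⊢ =b=> t1
  t1 = a.a.a.0 ⊢ =a=> t2
  t2 = a.a.0 ⊢ =a=> t3
  t3 = a.0 ⊢ =a=> t4
  t4 = 0 ⊢ stopped
Coarsest stable partition (strong bisimilarity classes):
  B0 = {s0}
  B1 = {s1}
  B2 = {s2}
  B3 = {s3}
  B4 = {s4, t4}
  B5 = {t0}
  B6 = {t1}
  B7 = {t2}
  B8 = {t3}
s0 ∈ B0, t0 ∈ B5 → different blocks

P ≁ Q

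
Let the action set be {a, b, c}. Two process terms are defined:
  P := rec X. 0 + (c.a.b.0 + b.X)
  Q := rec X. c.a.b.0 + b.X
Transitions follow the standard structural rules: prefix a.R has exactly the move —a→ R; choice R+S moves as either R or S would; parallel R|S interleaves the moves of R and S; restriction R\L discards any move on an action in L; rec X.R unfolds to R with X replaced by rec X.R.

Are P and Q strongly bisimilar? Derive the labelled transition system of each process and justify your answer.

LTS(P): 4 reachable states
  u0 = rec X. 0 + (c.a.b.0 + b.X) :: --b--▸ u0, --c--▸ u1
  u1 = a.b.0 :: --a--▸ u2
  u2 = b.0 :: --b--▸ u3
  u3 = 0 :: (no moves)
LTS(Q): 4 reachable states
  v0 = rec X. c.a.b.0 + b.X :: --b--▸ v0, --c--▸ v1
  v1 = a.b.0 :: --a--▸ v2
  v2 = b.0 :: --b--▸ v3
  v3 = 0 :: (no moves)
Coarsest stable partition (strong bisimilarity classes):
  B0 = {u0, v0}
  B1 = {u1, v1}
  B2 = {u2, v2}
  B3 = {u3, v3}
u0 ∈ B0, v0 ∈ B0 → same block

bisimilar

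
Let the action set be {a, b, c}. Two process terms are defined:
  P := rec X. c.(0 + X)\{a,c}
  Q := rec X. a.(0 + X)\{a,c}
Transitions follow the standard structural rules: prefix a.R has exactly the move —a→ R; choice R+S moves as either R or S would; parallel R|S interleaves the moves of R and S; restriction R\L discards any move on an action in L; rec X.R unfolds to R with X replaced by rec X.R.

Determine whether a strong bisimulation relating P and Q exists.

LTS(P): 2 reachable states
  p0 = rec X. c.(0 + X)\{a,c} has moves -c-> p1
  p1 = (0 + (rec X. c.(0 + X)\{a,c}))\{a,c} has moves stopped
LTS(Q): 2 reachable states
  q0 = rec X. a.(0 + X)\{a,c} has moves -a-> q1
  q1 = (0 + (rec X. a.(0 + X)\{a,c}))\{a,c} has moves stopped
Bisimilarity quotient blocks:
  B0 = {p0}
  B1 = {p1, q1}
  B2 = {q0}
p0 ∈ B0, q0 ∈ B2 → different blocks

P ≁ Q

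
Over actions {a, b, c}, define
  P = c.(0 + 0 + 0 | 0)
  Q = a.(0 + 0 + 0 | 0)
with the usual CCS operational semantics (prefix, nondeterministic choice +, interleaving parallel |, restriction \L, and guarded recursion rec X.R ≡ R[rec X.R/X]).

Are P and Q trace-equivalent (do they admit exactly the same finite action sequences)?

trace-distinct — witness ⟨c⟩

LTS(P): 2 reachable states
  s0 = c.(0 + 0 + 0 | 0) | --c--▸ s1
  s1 = 0 + 0 + 0 | 0 | ∅
LTS(Q): 2 reachable states
  t0 = a.(0 + 0 + 0 | 0) | --a--▸ t1
  t1 = 0 + 0 + 0 | 0 | ∅
Executing c from P (initial set {s0}):
  step 1 (c): {s1}
  P completes σ.
Executing c from Q (initial set {t0}):
  step 1 (c): ∅  — Q cannot continue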